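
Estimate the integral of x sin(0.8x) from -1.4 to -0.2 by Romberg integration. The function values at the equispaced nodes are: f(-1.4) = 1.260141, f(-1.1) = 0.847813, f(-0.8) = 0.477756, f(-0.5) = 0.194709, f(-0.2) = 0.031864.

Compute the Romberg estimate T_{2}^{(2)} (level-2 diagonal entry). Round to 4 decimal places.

0.6418

T_{0}^{(0)} (trapezoid, 1 panel, h=1.2000): 0.775203
T_{1}^{(0)} (trapezoid, 2 panels, h=0.6000): 0.674255
T_{2}^{(0)} (trapezoid, 4 panels, h=0.3000): 0.649884
T_{1}^{(1)} = 0.674255 + (0.674255 − 0.775203)/3 = 0.640606
T_{2}^{(1)} = 0.649884 + (0.649884 − 0.674255)/3 = 0.641760
T_{2}^{(2)} = 0.641760 + (0.641760 − 0.640606)/15 = 0.641837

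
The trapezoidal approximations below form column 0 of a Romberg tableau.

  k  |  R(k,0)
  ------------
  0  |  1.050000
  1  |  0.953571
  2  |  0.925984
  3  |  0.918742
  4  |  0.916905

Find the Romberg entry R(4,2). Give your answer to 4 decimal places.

R(3,1) = 0.918742 + (0.918742 − 0.925984)/3 = 0.916328
R(4,1) = 0.916905 + (0.916905 − 0.918742)/3 = 0.916293
R(4,2) = (16·0.916293 − 0.916328) / 15 = 0.916291
(Column j=1 coincides with Simpson's rule on the same nodes.)

0.9163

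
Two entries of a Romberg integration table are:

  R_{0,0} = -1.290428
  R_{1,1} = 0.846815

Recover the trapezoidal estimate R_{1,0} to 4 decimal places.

From R_{1,1} = (4·R_{1,0} − R_{0,0})/3, solve for R_{1,0}:
4·R_{1,0} = 3·0.846815 + (-1.290428) = 1.250017
R_{1,0} = 0.312504

0.3125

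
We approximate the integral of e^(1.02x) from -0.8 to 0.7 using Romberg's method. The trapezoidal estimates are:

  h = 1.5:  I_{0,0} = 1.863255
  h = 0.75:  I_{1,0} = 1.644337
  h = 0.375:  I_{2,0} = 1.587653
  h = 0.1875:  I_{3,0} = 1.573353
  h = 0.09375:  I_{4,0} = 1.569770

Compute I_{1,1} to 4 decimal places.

Richardson extrapolation on the trapezoidal column (denominator 4−1=3):
I_{1,1} = 1.644337 + (1.644337 − 1.863255)/3 = 1.571364

1.5714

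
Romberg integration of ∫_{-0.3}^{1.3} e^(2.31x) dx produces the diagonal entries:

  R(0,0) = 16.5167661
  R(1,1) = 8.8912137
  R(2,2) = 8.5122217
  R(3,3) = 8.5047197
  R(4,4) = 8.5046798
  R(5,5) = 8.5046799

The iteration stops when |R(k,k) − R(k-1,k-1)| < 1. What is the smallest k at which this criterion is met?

|R(1,1) − R(0,0)| = 7.6255524 ≥ 1
|R(2,2) − R(1,1)| = 0.3789920 < 1

k = 2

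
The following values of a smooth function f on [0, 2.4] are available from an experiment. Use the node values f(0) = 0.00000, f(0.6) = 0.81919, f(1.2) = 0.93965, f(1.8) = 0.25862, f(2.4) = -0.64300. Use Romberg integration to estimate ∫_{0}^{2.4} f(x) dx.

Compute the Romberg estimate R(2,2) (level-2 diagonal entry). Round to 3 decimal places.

R(0,0) (trapezoid, 1 panel, h=2.4000): -0.77160
R(1,0) (trapezoid, 2 panels, h=1.2000): 0.74178
R(2,0) (trapezoid, 4 panels, h=0.6000): 1.01758
R(1,1) = 0.74178 + (0.74178 − (-0.77160))/3 = 1.24624
R(2,1) = 1.01758 + (1.01758 − 0.74178)/3 = 1.10951
R(2,2) = 1.10951 + (1.10951 − 1.24624)/15 = 1.10039

1.100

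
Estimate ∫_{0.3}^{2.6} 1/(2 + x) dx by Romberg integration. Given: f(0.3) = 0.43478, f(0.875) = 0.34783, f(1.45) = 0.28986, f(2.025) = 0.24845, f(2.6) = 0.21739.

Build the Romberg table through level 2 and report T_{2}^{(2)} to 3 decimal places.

T_{0}^{(0)} (trapezoid, 1 panel, h=2.3000): 0.75000
T_{1}^{(0)} (trapezoid, 2 panels, h=1.1500): 0.70834
T_{2}^{(0)} (trapezoid, 4 panels, h=0.5750): 0.69703
T_{1}^{(1)} = 0.70834 + (0.70834 − 0.75000)/3 = 0.69445
T_{2}^{(1)} = 0.69703 + (0.69703 − 0.70834)/3 = 0.69326
T_{2}^{(2)} = 0.69326 + (0.69326 − 0.69445)/15 = 0.69318

0.693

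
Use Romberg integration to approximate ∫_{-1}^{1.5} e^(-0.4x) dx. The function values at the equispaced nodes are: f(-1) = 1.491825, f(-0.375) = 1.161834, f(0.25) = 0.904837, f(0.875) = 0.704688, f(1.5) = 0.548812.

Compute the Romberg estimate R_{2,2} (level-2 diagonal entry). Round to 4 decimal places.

R_{0,0} (trapezoid, 1 panel, h=2.5000): 2.550796
R_{1,0} (trapezoid, 2 panels, h=1.2500): 2.406444
R_{2,0} (trapezoid, 4 panels, h=0.6250): 2.369798
R_{1,1} = 2.406444 + (2.406444 − 2.550796)/3 = 2.358327
R_{2,1} = 2.369798 + (2.369798 − 2.406444)/3 = 2.357583
R_{2,2} = 2.357583 + (2.357583 − 2.358327)/15 = 2.357533

2.3575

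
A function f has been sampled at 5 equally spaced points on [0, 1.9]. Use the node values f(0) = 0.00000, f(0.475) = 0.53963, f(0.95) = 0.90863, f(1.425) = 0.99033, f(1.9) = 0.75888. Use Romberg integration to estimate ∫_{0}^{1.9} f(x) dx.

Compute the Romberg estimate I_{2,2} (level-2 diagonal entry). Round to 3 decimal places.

1.376

I_{0,0} (trapezoid, 1 panel, h=1.9000): 0.72094
I_{1,0} (trapezoid, 2 panels, h=0.9500): 1.22367
I_{2,0} (trapezoid, 4 panels, h=0.4750): 1.33856
I_{1,1} = 1.22367 + (1.22367 − 0.72094)/3 = 1.39125
I_{2,1} = 1.33856 + (1.33856 − 1.22367)/3 = 1.37686
I_{2,2} = 1.37686 + (1.37686 − 1.39125)/15 = 1.37590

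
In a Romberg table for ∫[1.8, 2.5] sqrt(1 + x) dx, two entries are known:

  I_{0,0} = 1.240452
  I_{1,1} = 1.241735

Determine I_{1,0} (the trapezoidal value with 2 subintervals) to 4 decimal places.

From I_{1,1} = (4·I_{1,0} − I_{0,0})/3, solve for I_{1,0}:
4·I_{1,0} = 3·1.241735 + 1.240452 = 4.965657
I_{1,0} = 1.241414

1.2414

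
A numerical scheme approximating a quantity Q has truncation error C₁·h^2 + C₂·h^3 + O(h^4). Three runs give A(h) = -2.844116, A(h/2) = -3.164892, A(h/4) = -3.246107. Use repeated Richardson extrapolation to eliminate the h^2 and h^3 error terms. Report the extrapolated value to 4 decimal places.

-3.2734

First eliminate the h^2 term (factor 2^2 = 4):
  B₁ = (4·(-3.164892) − (-2.844116))/3 = -3.271817
  B₂ = (4·(-3.246107) − (-3.164892))/3 = -3.273179
Then eliminate the h^3 term (factor 2^3 = 8):
  (8·(-3.273179) − (-3.271817))/7 = -3.273374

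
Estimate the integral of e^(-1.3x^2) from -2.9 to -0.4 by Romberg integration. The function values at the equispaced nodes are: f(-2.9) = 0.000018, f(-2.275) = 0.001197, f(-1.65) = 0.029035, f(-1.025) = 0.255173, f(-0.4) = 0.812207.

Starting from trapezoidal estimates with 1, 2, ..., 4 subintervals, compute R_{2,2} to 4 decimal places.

R_{0,0} (trapezoid, 1 panel, h=2.5000): 1.015281
R_{1,0} (trapezoid, 2 panels, h=1.2500): 0.543934
R_{2,0} (trapezoid, 4 panels, h=0.6250): 0.432198
R_{1,1} = 0.543934 + (0.543934 − 1.015281)/3 = 0.386818
R_{2,1} = 0.432198 + (0.432198 − 0.543934)/3 = 0.394953
R_{2,2} = 0.394953 + (0.394953 − 0.386818)/15 = 0.395495

0.3955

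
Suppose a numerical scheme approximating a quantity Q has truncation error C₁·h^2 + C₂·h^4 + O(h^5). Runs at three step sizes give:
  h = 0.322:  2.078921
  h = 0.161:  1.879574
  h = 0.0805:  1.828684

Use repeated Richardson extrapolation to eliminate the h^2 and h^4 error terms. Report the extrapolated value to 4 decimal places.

1.8116

First eliminate the h^2 term (factor 2^2 = 4):
  B₁ = (4·1.879574 − 2.078921)/3 = 1.813125
  B₂ = (4·1.828684 − 1.879574)/3 = 1.811721
Then eliminate the h^4 term (factor 2^4 = 16):
  (16·1.811721 − 1.813125)/15 = 1.811627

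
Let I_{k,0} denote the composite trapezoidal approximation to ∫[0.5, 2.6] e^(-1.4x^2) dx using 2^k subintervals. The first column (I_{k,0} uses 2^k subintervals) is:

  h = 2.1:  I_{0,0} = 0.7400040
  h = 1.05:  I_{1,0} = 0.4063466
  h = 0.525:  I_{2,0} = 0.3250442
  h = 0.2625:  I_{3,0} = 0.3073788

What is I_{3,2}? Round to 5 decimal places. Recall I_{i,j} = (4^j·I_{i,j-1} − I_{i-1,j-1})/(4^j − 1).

I_{2,1} = (4·0.3250442 − 0.4063466) / 3 = 0.2979434
I_{3,1} = 0.3073788 + (0.3073788 − 0.3250442)/3 = 0.3014903
I_{3,2} = (16·0.3014903 − 0.2979434) / 15 = 0.3017268

0.30173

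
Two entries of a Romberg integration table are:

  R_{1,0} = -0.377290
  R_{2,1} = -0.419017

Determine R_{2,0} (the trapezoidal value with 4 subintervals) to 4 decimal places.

-0.4086

From R_{2,1} = (4·R_{2,0} − R_{1,0})/3, solve for R_{2,0}:
4·R_{2,0} = 3·(-0.419017) + (-0.377290) = -1.634341
R_{2,0} = -0.408585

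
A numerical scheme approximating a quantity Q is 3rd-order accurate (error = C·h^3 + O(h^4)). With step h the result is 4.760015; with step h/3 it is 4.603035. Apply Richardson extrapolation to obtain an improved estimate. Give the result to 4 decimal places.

4.5970

The leading error scales as h^3; refining by a factor of 3 reduces it by 3^3 = 27.
Extrapolated value = (27·A(h/3) − A(h)) / (27 − 1)
= (27·4.603035 − 4.760015) / 26
= 119.521930 / 26 = 4.596997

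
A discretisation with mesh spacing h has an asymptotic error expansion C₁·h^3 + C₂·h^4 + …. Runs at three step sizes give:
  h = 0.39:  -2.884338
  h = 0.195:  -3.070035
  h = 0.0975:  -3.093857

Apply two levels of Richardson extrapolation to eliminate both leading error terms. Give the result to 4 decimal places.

First eliminate the h^3 term (factor 2^3 = 8):
  B₁ = (8·(-3.070035) − (-2.884338))/7 = -3.096563
  B₂ = (8·(-3.093857) − (-3.070035))/7 = -3.097260
Then eliminate the h^4 term (factor 2^4 = 16):
  (16·(-3.097260) − (-3.096563))/15 = -3.097306

-3.0973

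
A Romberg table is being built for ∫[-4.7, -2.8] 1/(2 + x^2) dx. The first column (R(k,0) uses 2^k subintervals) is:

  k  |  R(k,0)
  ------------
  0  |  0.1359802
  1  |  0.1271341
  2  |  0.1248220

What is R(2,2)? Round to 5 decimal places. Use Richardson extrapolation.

Richardson extrapolation on the trapezoidal column (denominator 4−1=3):
R(1,1) = (4·0.1271341 − 0.1359802) / 3 = 0.1241854
R(2,1) = (4·0.1248220 − 0.1271341) / 3 = 0.1240513
R(2,2) = 0.1240513 + (0.1240513 − 0.1241854)/15 = 0.1240424
(Column j=1 coincides with Simpson's rule on the same nodes.)

0.12404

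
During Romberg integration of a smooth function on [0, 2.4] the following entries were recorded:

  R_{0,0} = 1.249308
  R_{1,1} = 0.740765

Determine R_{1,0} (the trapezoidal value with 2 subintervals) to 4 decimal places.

From R_{1,1} = (4·R_{1,0} − R_{0,0})/3, solve for R_{1,0}:
4·R_{1,0} = 3·0.740765 + 1.249308 = 3.471603
R_{1,0} = 0.867901

0.8679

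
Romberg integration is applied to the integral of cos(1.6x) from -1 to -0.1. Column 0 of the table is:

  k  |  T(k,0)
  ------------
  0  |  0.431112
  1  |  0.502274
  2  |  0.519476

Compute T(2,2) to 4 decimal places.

T(1,1) = 0.502274 + (0.502274 − 0.431112)/3 = 0.525995
T(2,1) = 0.519476 + (0.519476 − 0.502274)/3 = 0.525210
T(2,2) = (16·0.525210 − 0.525995) / 15 = 0.525158

0.5252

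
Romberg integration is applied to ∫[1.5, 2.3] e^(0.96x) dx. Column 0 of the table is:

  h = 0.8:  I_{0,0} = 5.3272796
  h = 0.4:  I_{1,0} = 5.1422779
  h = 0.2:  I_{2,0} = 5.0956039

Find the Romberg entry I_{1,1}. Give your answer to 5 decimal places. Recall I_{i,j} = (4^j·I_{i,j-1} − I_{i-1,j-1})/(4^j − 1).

5.08061

Richardson extrapolation on the trapezoidal column (denominator 4−1=3):
I_{1,1} = 5.1422779 + (5.1422779 − 5.3272796)/3 = 5.0806107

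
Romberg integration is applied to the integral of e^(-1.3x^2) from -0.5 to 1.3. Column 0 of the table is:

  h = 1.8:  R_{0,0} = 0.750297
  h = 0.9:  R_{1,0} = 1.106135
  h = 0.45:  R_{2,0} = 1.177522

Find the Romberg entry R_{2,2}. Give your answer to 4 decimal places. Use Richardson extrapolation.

Richardson extrapolation on the trapezoidal column (denominator 4−1=3):
R_{1,1} = (4·1.106135 − 0.750297) / 3 = 1.224748
R_{2,1} = 1.177522 + (1.177522 − 1.106135)/3 = 1.201318
R_{2,2} = (16·1.201318 − 1.224748) / 15 = 1.199756

1.1998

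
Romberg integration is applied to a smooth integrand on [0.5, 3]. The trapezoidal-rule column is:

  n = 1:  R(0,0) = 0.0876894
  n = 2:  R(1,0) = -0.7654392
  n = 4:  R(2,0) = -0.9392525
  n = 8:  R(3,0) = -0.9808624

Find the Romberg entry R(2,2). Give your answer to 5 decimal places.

-0.99368

Richardson extrapolation on the trapezoidal column (denominator 4−1=3):
R(1,1) = (4·(-0.7654392) − 0.0876894) / 3 = -1.0498154
R(2,1) = -0.9392525 + (-0.9392525 − (-0.7654392))/3 = -0.9971903
R(2,2) = -0.9971903 + (-0.9971903 − (-1.0498154))/15 = -0.9936820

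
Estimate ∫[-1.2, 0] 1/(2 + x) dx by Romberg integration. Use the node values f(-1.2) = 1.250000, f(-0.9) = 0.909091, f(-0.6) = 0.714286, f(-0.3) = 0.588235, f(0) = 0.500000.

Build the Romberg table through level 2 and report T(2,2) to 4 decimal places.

0.9165

T(0,0) (trapezoid, 1 panel, h=1.2000): 1.050000
T(1,0) (trapezoid, 2 panels, h=0.6000): 0.953572
T(2,0) (trapezoid, 4 panels, h=0.3000): 0.925984
T(1,1) = 0.953572 + (0.953572 − 1.050000)/3 = 0.921429
T(2,1) = 0.925984 + (0.925984 − 0.953572)/3 = 0.916788
T(2,2) = 0.916788 + (0.916788 − 0.921429)/15 = 0.916479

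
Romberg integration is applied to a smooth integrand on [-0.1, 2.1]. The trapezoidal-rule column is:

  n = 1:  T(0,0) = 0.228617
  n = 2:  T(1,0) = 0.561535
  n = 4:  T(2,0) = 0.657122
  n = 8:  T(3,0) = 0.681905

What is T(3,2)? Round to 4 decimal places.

0.6902

Richardson extrapolation on the trapezoidal column (denominator 4−1=3):
T(2,1) = 0.657122 + (0.657122 − 0.561535)/3 = 0.688984
T(3,1) = 0.681905 + (0.681905 − 0.657122)/3 = 0.690166
T(3,2) = (16·0.690166 − 0.688984) / 15 = 0.690245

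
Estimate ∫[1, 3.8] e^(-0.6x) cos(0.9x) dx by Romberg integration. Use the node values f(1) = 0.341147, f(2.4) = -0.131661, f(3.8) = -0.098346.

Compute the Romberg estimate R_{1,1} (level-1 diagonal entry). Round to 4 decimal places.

-0.1325

R_{0,0} (trapezoid, 1 panel, h=2.8000): 0.339921
R_{1,0} (trapezoid, 2 panels, h=1.4000): -0.014365
R_{1,1} = -0.014365 + (-0.014365 − 0.339921)/3 = -0.132460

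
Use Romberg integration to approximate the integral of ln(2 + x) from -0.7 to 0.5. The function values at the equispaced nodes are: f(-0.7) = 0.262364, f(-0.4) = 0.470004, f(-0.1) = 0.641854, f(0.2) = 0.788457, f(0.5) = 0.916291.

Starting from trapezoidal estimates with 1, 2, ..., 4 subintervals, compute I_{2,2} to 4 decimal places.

0.7496

I_{0,0} (trapezoid, 1 panel, h=1.2000): 0.707193
I_{1,0} (trapezoid, 2 panels, h=0.6000): 0.738709
I_{2,0} (trapezoid, 4 panels, h=0.3000): 0.746893
I_{1,1} = 0.738709 + (0.738709 − 0.707193)/3 = 0.749214
I_{2,1} = 0.746893 + (0.746893 − 0.738709)/3 = 0.749621
I_{2,2} = 0.749621 + (0.749621 − 0.749214)/15 = 0.749648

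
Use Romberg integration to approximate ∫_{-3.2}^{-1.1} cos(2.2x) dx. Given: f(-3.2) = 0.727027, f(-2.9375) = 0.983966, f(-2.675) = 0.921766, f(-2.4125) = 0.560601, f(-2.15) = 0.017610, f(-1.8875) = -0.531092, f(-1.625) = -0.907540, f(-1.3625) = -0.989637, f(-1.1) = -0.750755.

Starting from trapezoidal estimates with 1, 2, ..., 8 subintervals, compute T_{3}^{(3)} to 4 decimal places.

T_{0}^{(0)} (trapezoid, 1 panel, h=2.1000): -0.024914
T_{1}^{(0)} (trapezoid, 2 panels, h=1.0500): 0.006033
T_{2}^{(0)} (trapezoid, 4 panels, h=0.5250): 0.010485
T_{3}^{(0)} (trapezoid, 8 panels, h=0.2625): 0.011500
T_{1}^{(1)} = 0.006033 + (0.006033 − (-0.024914))/3 = 0.016349
T_{2}^{(1)} = 0.010485 + (0.010485 − 0.006033)/3 = 0.011969
T_{3}^{(1)} = 0.011500 + (0.011500 − 0.010485)/3 = 0.011838
T_{2}^{(2)} = 0.011969 + (0.011969 − 0.016349)/15 = 0.011677
T_{3}^{(2)} = 0.011838 + (0.011838 − 0.011969)/15 = 0.011829
T_{3}^{(3)} = 0.011829 + (0.011829 − 0.011677)/63 = 0.011831

0.0118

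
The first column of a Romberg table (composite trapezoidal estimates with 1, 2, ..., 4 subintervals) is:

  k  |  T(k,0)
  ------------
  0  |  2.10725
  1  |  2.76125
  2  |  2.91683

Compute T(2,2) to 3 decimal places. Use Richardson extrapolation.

T(1,1) = 2.76125 + (2.76125 − 2.10725)/3 = 2.97925
T(2,1) = (4·2.91683 − 2.76125) / 3 = 2.96869
T(2,2) = 2.96869 + (2.96869 − 2.97925)/15 = 2.96799

2.968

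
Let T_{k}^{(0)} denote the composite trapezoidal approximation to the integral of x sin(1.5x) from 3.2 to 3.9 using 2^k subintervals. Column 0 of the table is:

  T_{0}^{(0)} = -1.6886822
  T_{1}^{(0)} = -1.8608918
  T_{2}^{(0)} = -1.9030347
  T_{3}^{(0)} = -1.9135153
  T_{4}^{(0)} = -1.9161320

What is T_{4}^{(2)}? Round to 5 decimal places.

-1.91700

T_{3}^{(1)} = -1.9135153 + (-1.9135153 − (-1.9030347))/3 = -1.9170088
T_{4}^{(1)} = -1.9161320 + (-1.9161320 − (-1.9135153))/3 = -1.9170042
T_{4}^{(2)} = (16·(-1.9170042) − (-1.9170088)) / 15 = -1.9170039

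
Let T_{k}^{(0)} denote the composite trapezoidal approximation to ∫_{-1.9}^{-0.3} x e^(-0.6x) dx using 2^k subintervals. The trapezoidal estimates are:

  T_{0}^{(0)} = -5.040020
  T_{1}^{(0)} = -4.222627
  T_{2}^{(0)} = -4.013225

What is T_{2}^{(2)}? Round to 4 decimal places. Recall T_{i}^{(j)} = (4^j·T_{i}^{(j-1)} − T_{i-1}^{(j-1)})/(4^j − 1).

Richardson extrapolation on the trapezoidal column (denominator 4−1=3):
T_{1}^{(1)} = (4·(-4.222627) − (-5.040020)) / 3 = -3.950163
T_{2}^{(1)} = -4.013225 + (-4.013225 − (-4.222627))/3 = -3.943424
T_{2}^{(2)} = (16·(-3.943424) − (-3.950163)) / 15 = -3.942975

-3.9430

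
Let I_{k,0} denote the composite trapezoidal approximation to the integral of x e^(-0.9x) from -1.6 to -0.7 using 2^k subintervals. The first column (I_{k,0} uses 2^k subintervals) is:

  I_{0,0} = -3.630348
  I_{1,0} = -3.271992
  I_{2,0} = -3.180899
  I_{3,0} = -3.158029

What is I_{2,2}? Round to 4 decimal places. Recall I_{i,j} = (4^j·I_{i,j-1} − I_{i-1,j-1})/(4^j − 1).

-3.1504

Richardson extrapolation on the trapezoidal column (denominator 4−1=3):
I_{1,1} = (4·(-3.271992) − (-3.630348)) / 3 = -3.152540
I_{2,1} = (4·(-3.180899) − (-3.271992)) / 3 = -3.150535
I_{2,2} = (16·(-3.150535) − (-3.152540)) / 15 = -3.150401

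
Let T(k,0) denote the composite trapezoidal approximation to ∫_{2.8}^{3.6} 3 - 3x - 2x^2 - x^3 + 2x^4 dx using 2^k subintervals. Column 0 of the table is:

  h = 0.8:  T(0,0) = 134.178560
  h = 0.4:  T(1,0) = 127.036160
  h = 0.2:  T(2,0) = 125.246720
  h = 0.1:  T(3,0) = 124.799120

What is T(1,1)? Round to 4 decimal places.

Richardson extrapolation on the trapezoidal column (denominator 4−1=3):
T(1,1) = (4·127.036160 − 134.178560) / 3 = 124.655360

124.6554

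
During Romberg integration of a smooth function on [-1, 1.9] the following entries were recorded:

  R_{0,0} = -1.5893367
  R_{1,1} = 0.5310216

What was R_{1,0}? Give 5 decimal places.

0.00093

From R_{1,1} = (4·R_{1,0} − R_{0,0})/3, solve for R_{1,0}:
4·R_{1,0} = 3·0.5310216 + (-1.5893367) = 0.0037281
R_{1,0} = 0.0009320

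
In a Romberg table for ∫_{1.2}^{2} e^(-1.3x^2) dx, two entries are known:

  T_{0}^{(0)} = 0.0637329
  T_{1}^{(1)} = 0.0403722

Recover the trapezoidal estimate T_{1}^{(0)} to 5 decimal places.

From T_{1}^{(1)} = (4·T_{1}^{(0)} − T_{0}^{(0)})/3, solve for T_{1}^{(0)}:
4·T_{1}^{(0)} = 3·0.0403722 + 0.0637329 = 0.1848495
T_{1}^{(0)} = 0.0462124

0.04621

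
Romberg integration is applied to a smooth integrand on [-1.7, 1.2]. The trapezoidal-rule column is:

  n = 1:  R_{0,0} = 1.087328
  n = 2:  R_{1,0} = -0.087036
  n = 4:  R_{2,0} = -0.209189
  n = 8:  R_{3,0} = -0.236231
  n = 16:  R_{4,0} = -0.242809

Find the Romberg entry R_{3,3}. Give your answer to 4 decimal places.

-0.2451

Richardson extrapolation on the trapezoidal column (denominator 4−1=3):
R_{1,1} = (4·(-0.087036) − 1.087328) / 3 = -0.478491
R_{2,1} = (4·(-0.209189) − (-0.087036)) / 3 = -0.249907
R_{3,1} = -0.236231 + (-0.236231 − (-0.209189))/3 = -0.245245
R_{2,2} = -0.249907 + (-0.249907 − (-0.478491))/15 = -0.234668
R_{3,2} = (16·(-0.245245) − (-0.249907)) / 15 = -0.244934
R_{3,3} = -0.244934 + (-0.244934 − (-0.234668))/63 = -0.245097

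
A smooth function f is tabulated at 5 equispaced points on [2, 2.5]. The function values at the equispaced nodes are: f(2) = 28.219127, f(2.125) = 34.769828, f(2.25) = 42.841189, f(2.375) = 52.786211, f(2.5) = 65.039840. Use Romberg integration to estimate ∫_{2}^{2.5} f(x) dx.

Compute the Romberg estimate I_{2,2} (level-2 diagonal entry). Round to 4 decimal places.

22.0483

I_{0,0} (trapezoid, 1 panel, h=0.5000): 23.314742
I_{1,0} (trapezoid, 2 panels, h=0.2500): 22.367668
I_{2,0} (trapezoid, 4 panels, h=0.1250): 22.128339
I_{1,1} = 22.367668 + (22.367668 − 23.314742)/3 = 22.051977
I_{2,1} = 22.128339 + (22.128339 − 22.367668)/3 = 22.048563
I_{2,2} = 22.048563 + (22.048563 − 22.051977)/15 = 22.048335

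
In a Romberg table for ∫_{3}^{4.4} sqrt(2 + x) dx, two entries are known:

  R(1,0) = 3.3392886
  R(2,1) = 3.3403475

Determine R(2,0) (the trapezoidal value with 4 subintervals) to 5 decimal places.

3.34008

From R(2,1) = (4·R(2,0) − R(1,0))/3, solve for R(2,0):
4·R(2,0) = 3·3.3403475 + 3.3392886 = 13.3603311
R(2,0) = 3.3400828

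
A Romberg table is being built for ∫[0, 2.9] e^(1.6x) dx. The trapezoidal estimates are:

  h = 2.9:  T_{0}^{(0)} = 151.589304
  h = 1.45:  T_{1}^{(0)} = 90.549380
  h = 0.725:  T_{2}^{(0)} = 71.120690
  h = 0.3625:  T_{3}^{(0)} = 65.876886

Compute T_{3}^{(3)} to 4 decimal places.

Richardson extrapolation on the trapezoidal column (denominator 4−1=3):
T_{1}^{(1)} = 90.549380 + (90.549380 − 151.589304)/3 = 70.202739
T_{2}^{(1)} = (4·71.120690 − 90.549380) / 3 = 64.644460
T_{3}^{(1)} = 65.876886 + (65.876886 − 71.120690)/3 = 64.128951
T_{2}^{(2)} = 64.644460 + (64.644460 − 70.202739)/15 = 64.273908
T_{3}^{(2)} = 64.128951 + (64.128951 − 64.644460)/15 = 64.094584
T_{3}^{(3)} = 64.094584 + (64.094584 − 64.273908)/63 = 64.091738

64.0917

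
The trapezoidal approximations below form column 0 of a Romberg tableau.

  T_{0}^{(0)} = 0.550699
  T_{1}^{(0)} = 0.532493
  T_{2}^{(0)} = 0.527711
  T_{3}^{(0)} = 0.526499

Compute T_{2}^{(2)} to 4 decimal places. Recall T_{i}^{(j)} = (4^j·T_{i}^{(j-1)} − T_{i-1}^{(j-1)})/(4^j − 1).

T_{1}^{(1)} = 0.532493 + (0.532493 − 0.550699)/3 = 0.526424
T_{2}^{(1)} = 0.527711 + (0.527711 − 0.532493)/3 = 0.526117
T_{2}^{(2)} = (16·0.526117 − 0.526424) / 15 = 0.526097
(Column j=1 coincides with Simpson's rule on the same nodes.)

0.5261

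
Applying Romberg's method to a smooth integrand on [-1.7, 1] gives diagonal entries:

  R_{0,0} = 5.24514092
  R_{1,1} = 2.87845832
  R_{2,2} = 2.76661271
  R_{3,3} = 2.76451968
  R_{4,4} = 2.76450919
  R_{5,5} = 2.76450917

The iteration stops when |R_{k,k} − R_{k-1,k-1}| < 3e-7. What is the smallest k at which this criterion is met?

|R_{1,1} − R_{0,0}| = 2.36668260 ≥ 3e-7
|R_{2,2} − R_{1,1}| = 0.11184561 ≥ 3e-7
|R_{3,3} − R_{2,2}| = 0.00209303 ≥ 3e-7
|R_{4,4} − R_{3,3}| = 0.00001049 ≥ 3e-7
|R_{5,5} − R_{4,4}| = 0.00000002 < 3e-7

k = 5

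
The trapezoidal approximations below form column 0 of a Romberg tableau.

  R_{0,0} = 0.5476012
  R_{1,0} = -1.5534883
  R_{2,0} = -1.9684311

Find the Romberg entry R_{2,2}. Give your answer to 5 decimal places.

-2.09694

Richardson extrapolation on the trapezoidal column (denominator 4−1=3):
R_{1,1} = -1.5534883 + (-1.5534883 − 0.5476012)/3 = -2.2538515
R_{2,1} = (4·(-1.9684311) − (-1.5534883)) / 3 = -2.1067454
R_{2,2} = (16·(-2.1067454) − (-2.2538515)) / 15 = -2.0969383
(Column j=1 coincides with Simpson's rule on the same nodes.)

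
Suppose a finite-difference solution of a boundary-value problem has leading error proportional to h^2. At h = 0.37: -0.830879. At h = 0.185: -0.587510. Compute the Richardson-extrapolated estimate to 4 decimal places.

-0.5064

The leading error scales as h^2; refining by a factor of 2 reduces it by 2^2 = 4.
Extrapolated value = (4·A(h/2) − A(h)) / (4 − 1)
= (4·(-0.587510) − (-0.830879)) / 3
= -1.519161 / 3 = -0.506387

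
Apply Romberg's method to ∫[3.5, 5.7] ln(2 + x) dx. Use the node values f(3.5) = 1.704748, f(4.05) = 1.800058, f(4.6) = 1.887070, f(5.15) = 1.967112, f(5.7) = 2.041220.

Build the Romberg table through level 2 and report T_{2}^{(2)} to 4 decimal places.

T_{0}^{(0)} (trapezoid, 1 panel, h=2.2000): 4.120565
T_{1}^{(0)} (trapezoid, 2 panels, h=1.1000): 4.136059
T_{2}^{(0)} (trapezoid, 4 panels, h=0.5500): 4.139973
T_{1}^{(1)} = 4.136059 + (4.136059 − 4.120565)/3 = 4.141224
T_{2}^{(1)} = 4.139973 + (4.139973 − 4.136059)/3 = 4.141278
T_{2}^{(2)} = 4.141278 + (4.141278 − 4.141224)/15 = 4.141282

4.1413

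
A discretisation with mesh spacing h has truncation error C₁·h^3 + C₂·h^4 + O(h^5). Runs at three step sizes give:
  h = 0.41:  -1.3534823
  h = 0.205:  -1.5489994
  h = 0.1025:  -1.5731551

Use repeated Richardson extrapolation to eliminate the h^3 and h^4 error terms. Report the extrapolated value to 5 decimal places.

-1.57658

First eliminate the h^3 term (factor 2^3 = 8):
  B₁ = (8·(-1.5489994) − (-1.3534823))/7 = -1.5769304
  B₂ = (8·(-1.5731551) − (-1.5489994))/7 = -1.5766059
Then eliminate the h^4 term (factor 2^4 = 16):
  (16·(-1.5766059) − (-1.5769304))/15 = -1.5765843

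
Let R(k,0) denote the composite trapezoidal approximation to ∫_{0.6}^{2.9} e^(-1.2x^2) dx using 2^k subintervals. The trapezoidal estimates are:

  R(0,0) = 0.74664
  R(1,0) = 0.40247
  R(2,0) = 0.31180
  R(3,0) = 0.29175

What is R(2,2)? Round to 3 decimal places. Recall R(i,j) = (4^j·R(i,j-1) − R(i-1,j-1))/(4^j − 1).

Richardson extrapolation on the trapezoidal column (denominator 4−1=3):
R(1,1) = (4·0.40247 − 0.74664) / 3 = 0.28775
R(2,1) = (4·0.31180 − 0.40247) / 3 = 0.28158
R(2,2) = (16·0.28158 − 0.28775) / 15 = 0.28117

0.281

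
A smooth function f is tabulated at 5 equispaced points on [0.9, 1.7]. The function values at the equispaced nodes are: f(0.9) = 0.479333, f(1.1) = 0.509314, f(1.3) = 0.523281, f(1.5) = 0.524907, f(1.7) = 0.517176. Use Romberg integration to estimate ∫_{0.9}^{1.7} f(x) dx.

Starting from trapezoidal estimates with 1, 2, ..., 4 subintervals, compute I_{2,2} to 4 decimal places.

0.4120

I_{0,0} (trapezoid, 1 panel, h=0.8000): 0.398604
I_{1,0} (trapezoid, 2 panels, h=0.4000): 0.408614
I_{2,0} (trapezoid, 4 panels, h=0.2000): 0.411151
I_{1,1} = 0.408614 + (0.408614 − 0.398604)/3 = 0.411951
I_{2,1} = 0.411151 + (0.411151 − 0.408614)/3 = 0.411997
I_{2,2} = 0.411997 + (0.411997 − 0.411951)/15 = 0.412000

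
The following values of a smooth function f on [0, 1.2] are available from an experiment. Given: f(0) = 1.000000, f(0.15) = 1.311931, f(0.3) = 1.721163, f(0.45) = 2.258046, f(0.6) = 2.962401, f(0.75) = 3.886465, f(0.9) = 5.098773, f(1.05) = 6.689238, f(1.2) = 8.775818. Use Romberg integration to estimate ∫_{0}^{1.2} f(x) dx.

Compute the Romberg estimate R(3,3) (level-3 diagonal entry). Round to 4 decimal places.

4.2960

R(0,0) (trapezoid, 1 panel, h=1.2000): 5.865491
R(1,0) (trapezoid, 2 panels, h=0.6000): 4.710186
R(2,0) (trapezoid, 4 panels, h=0.3000): 4.401074
R(3,0) (trapezoid, 8 panels, h=0.1500): 4.322389
R(1,1) = 4.710186 + (4.710186 − 5.865491)/3 = 4.325084
R(2,1) = 4.401074 + (4.401074 − 4.710186)/3 = 4.298037
R(3,1) = 4.322389 + (4.322389 − 4.401074)/3 = 4.296161
R(2,2) = 4.298037 + (4.298037 − 4.325084)/15 = 4.296234
R(3,2) = 4.296161 + (4.296161 − 4.298037)/15 = 4.296036
R(3,3) = 4.296036 + (4.296036 − 4.296234)/63 = 4.296033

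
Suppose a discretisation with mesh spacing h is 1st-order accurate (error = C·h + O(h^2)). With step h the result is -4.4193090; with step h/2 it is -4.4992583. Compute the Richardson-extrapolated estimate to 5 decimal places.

-4.57921

The leading error scales as h; refining by a factor of 2 reduces it by 2^1 = 2.
Extrapolated value = (2·A(h/2) − A(h)) / (2 − 1)
= (2·(-4.4992583) − (-4.4193090)) / 1
= -4.5792076 / 1 = -4.5792076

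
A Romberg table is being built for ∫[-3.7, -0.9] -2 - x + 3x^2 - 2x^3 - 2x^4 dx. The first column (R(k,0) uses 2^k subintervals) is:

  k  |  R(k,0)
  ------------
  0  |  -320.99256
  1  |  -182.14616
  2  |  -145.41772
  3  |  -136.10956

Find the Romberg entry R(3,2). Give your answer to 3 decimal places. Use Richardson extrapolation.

R(2,1) = (4·(-145.41772) − (-182.14616)) / 3 = -133.17491
R(3,1) = (4·(-136.10956) − (-145.41772)) / 3 = -133.00684
R(3,2) = (16·(-133.00684) − (-133.17491)) / 15 = -132.99564

-132.996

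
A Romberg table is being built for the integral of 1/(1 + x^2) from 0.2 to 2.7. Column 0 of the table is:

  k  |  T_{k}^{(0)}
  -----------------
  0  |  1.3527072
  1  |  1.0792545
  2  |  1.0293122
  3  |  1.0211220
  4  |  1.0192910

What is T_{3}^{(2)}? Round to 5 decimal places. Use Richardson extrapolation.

Richardson extrapolation on the trapezoidal column (denominator 4−1=3):
T_{2}^{(1)} = 1.0293122 + (1.0293122 − 1.0792545)/3 = 1.0126648
T_{3}^{(1)} = 1.0211220 + (1.0211220 − 1.0293122)/3 = 1.0183919
T_{3}^{(2)} = 1.0183919 + (1.0183919 − 1.0126648)/15 = 1.0187737

1.01877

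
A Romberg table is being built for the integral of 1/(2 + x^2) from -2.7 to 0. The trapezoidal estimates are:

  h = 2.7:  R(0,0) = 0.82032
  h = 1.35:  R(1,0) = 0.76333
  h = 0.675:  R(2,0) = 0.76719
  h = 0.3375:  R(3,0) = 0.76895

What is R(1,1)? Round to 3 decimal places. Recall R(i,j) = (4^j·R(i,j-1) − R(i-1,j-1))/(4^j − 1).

0.744

Richardson extrapolation on the trapezoidal column (denominator 4−1=3):
R(1,1) = (4·0.76333 − 0.82032) / 3 = 0.74433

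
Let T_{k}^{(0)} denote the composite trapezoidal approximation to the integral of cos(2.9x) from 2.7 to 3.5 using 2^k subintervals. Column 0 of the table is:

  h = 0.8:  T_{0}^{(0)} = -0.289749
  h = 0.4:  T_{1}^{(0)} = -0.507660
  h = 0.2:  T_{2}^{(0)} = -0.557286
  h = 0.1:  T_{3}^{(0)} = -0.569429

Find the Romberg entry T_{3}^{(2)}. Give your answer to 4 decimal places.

T_{2}^{(1)} = (4·(-0.557286) − (-0.507660)) / 3 = -0.573828
T_{3}^{(1)} = (4·(-0.569429) − (-0.557286)) / 3 = -0.573477
T_{3}^{(2)} = -0.573477 + (-0.573477 − (-0.573828))/15 = -0.573454

-0.5735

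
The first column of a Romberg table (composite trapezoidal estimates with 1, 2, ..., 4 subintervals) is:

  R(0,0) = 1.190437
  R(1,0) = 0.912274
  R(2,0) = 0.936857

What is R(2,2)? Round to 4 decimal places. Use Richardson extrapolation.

R(1,1) = 0.912274 + (0.912274 − 1.190437)/3 = 0.819553
R(2,1) = (4·0.936857 − 0.912274) / 3 = 0.945051
R(2,2) = (16·0.945051 − 0.819553) / 15 = 0.953418

0.9534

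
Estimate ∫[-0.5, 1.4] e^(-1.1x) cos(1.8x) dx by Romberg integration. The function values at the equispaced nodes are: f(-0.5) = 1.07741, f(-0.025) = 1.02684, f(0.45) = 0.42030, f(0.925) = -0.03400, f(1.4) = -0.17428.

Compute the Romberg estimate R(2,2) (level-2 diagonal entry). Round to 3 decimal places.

0.911

R(0,0) (trapezoid, 1 panel, h=1.9000): 0.85797
R(1,0) (trapezoid, 2 panels, h=0.9500): 0.82827
R(2,0) (trapezoid, 4 panels, h=0.4750): 0.88573
R(1,1) = 0.82827 + (0.82827 − 0.85797)/3 = 0.81837
R(2,1) = 0.88573 + (0.88573 − 0.82827)/3 = 0.90488
R(2,2) = 0.90488 + (0.90488 − 0.81837)/15 = 0.91065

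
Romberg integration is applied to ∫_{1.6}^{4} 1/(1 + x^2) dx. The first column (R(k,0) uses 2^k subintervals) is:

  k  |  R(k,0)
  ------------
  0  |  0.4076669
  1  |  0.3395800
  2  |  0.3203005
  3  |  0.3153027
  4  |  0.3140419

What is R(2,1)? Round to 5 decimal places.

0.31387

Richardson extrapolation on the trapezoidal column (denominator 4−1=3):
R(2,1) = (4·0.3203005 − 0.3395800) / 3 = 0.3138740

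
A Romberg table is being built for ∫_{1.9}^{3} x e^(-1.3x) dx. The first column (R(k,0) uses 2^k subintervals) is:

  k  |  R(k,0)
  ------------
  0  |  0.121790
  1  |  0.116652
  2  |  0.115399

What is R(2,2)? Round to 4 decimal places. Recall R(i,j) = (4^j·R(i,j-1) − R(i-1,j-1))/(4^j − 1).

R(1,1) = 0.116652 + (0.116652 − 0.121790)/3 = 0.114939
R(2,1) = (4·0.115399 − 0.116652) / 3 = 0.114981
R(2,2) = (16·0.114981 − 0.114939) / 15 = 0.114984

0.1150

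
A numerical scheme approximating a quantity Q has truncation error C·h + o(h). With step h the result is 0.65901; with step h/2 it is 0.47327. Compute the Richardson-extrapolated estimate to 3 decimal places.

Extrapolated value = (2·A(h/2) − A(h)) / (2 − 1)
= (2·0.47327 − 0.65901) / 1
= 0.28753 / 1 = 0.28753

0.288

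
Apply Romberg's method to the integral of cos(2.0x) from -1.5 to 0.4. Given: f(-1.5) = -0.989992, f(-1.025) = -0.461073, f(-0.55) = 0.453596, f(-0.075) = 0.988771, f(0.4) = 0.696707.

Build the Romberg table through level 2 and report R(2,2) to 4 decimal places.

R(0,0) (trapezoid, 1 panel, h=1.9000): -0.278621
R(1,0) (trapezoid, 2 panels, h=0.9500): 0.291606
R(2,0) (trapezoid, 4 panels, h=0.4750): 0.396459
R(1,1) = 0.291606 + (0.291606 − (-0.278621))/3 = 0.481682
R(2,1) = 0.396459 + (0.396459 − 0.291606)/3 = 0.431410
R(2,2) = 0.431410 + (0.431410 − 0.481682)/15 = 0.428059

0.4281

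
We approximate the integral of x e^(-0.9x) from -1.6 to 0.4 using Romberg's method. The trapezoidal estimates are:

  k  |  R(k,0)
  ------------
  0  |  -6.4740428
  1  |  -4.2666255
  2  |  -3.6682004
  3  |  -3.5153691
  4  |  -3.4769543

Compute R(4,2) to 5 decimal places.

-3.46413

Richardson extrapolation on the trapezoidal column (denominator 4−1=3):
R(3,1) = -3.5153691 + (-3.5153691 − (-3.6682004))/3 = -3.4644253
R(4,1) = -3.4769543 + (-3.4769543 − (-3.5153691))/3 = -3.4641494
R(4,2) = -3.4641494 + (-3.4641494 − (-3.4644253))/15 = -3.4641310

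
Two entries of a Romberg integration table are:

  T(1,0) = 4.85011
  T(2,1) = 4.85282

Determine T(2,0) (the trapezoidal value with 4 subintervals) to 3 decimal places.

From T(2,1) = (4·T(2,0) − T(1,0))/3, solve for T(2,0):
4·T(2,0) = 3·4.85282 + 4.85011 = 19.40857
T(2,0) = 4.85214

4.852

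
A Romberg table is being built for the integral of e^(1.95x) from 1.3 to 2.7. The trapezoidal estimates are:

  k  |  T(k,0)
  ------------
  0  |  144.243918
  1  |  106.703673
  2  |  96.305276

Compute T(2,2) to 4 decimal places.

Richardson extrapolation on the trapezoidal column (denominator 4−1=3):
T(1,1) = (4·106.703673 − 144.243918) / 3 = 94.190258
T(2,1) = (4·96.305276 − 106.703673) / 3 = 92.839144
T(2,2) = 92.839144 + (92.839144 − 94.190258)/15 = 92.749070

92.7491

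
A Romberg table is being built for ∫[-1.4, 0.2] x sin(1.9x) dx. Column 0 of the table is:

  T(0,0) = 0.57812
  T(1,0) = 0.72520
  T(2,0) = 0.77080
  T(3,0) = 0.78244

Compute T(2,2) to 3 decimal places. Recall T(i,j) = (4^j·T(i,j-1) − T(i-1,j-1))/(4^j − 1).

Richardson extrapolation on the trapezoidal column (denominator 4−1=3):
T(1,1) = 0.72520 + (0.72520 − 0.57812)/3 = 0.77423
T(2,1) = (4·0.77080 − 0.72520) / 3 = 0.78600
T(2,2) = (16·0.78600 − 0.77423) / 15 = 0.78678

0.787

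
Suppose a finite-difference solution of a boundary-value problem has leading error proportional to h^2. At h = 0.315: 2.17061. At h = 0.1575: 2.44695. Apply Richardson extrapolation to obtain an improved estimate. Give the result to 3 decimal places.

2.539

The leading error scales as h^2; refining by a factor of 2 reduces it by 2^2 = 4.
Extrapolated value = (4·A(h/2) − A(h)) / (4 − 1)
= (4·2.44695 − 2.17061) / 3
= 7.61719 / 3 = 2.53906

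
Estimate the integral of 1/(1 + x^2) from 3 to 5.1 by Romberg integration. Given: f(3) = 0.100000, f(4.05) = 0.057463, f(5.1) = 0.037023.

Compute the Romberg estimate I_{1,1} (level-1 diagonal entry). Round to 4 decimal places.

0.1284

I_{0,0} (trapezoid, 1 panel, h=2.1000): 0.143874
I_{1,0} (trapezoid, 2 panels, h=1.0500): 0.132273
I_{1,1} = 0.132273 + (0.132273 − 0.143874)/3 = 0.128406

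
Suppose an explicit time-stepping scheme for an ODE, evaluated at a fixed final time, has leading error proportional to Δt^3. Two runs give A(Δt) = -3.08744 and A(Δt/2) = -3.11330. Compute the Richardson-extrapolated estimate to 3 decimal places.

The leading error scales as Δt^3; refining by a factor of 2 reduces it by 2^3 = 8.
Extrapolated value = (8·A(Δt/2) − A(Δt)) / (8 − 1)
= (8·(-3.11330) − (-3.08744)) / 7
= -21.81896 / 7 = -3.11699

-3.117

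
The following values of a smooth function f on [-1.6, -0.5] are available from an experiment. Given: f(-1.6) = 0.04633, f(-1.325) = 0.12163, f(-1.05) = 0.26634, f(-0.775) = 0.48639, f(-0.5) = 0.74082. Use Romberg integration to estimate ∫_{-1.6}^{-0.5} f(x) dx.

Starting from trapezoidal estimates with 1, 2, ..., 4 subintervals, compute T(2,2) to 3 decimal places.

0.344

T(0,0) (trapezoid, 1 panel, h=1.1000): 0.43293
T(1,0) (trapezoid, 2 panels, h=0.5500): 0.36295
T(2,0) (trapezoid, 4 panels, h=0.2750): 0.34868
T(1,1) = 0.36295 + (0.36295 − 0.43293)/3 = 0.33962
T(2,1) = 0.34868 + (0.34868 − 0.36295)/3 = 0.34392
T(2,2) = 0.34392 + (0.34392 − 0.33962)/15 = 0.34421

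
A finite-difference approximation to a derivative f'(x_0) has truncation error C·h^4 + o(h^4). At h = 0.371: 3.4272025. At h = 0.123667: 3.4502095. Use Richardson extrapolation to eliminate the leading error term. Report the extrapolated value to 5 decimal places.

The leading error scales as h^4; refining by a factor of 3 reduces it by 3^4 = 81.
Extrapolated value = (81·A(h/3) − A(h)) / (81 − 1)
= (81·3.4502095 − 3.4272025) / 80
= 276.0397670 / 80 = 3.4504971

3.45050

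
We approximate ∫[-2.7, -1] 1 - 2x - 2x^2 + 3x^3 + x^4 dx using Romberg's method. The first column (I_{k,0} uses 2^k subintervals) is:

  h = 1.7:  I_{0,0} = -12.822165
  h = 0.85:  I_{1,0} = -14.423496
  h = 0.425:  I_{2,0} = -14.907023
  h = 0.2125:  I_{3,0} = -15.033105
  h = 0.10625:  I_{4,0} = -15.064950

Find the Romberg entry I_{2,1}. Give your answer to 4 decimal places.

-15.0682

Richardson extrapolation on the trapezoidal column (denominator 4−1=3):
I_{2,1} = -14.907023 + (-14.907023 − (-14.423496))/3 = -15.068199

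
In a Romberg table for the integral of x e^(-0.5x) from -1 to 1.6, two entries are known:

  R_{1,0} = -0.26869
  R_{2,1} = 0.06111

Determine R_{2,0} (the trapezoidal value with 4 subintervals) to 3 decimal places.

From R_{2,1} = (4·R_{2,0} − R_{1,0})/3, solve for R_{2,0}:
4·R_{2,0} = 3·0.06111 + (-0.26869) = -0.08536
R_{2,0} = -0.02134

-0.021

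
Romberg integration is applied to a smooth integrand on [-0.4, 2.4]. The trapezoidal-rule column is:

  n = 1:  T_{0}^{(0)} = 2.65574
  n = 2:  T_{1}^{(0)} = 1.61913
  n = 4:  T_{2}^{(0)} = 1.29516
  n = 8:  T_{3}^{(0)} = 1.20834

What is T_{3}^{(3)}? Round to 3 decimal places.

1.179

T_{1}^{(1)} = (4·1.61913 − 2.65574) / 3 = 1.27359
T_{2}^{(1)} = 1.29516 + (1.29516 − 1.61913)/3 = 1.18717
T_{3}^{(1)} = 1.20834 + (1.20834 − 1.29516)/3 = 1.17940
T_{2}^{(2)} = (16·1.18717 − 1.27359) / 15 = 1.18141
T_{3}^{(2)} = 1.17940 + (1.17940 − 1.18717)/15 = 1.17888
T_{3}^{(3)} = (64·1.17888 − 1.18141) / 63 = 1.17884
(Column j=1 coincides with Simpson's rule on the same nodes.)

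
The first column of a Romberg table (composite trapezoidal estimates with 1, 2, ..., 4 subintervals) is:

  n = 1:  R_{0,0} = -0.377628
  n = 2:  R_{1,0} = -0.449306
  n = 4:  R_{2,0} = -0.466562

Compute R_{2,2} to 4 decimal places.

R_{1,1} = (4·(-0.449306) − (-0.377628)) / 3 = -0.473199
R_{2,1} = -0.466562 + (-0.466562 − (-0.449306))/3 = -0.472314
R_{2,2} = (16·(-0.472314) − (-0.473199)) / 15 = -0.472255

-0.4723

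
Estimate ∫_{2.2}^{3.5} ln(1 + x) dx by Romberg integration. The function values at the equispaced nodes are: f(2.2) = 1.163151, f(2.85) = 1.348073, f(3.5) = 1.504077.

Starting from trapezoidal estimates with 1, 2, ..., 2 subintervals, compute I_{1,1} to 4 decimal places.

1.7462

I_{0,0} (trapezoid, 1 panel, h=1.3000): 1.733698
I_{1,0} (trapezoid, 2 panels, h=0.6500): 1.743097
I_{1,1} = 1.743097 + (1.743097 − 1.733698)/3 = 1.746230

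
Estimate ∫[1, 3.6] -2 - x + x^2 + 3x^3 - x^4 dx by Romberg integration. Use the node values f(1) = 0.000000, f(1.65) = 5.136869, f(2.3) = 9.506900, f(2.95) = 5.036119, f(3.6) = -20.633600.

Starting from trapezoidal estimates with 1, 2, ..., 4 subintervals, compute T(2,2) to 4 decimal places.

8.5275

T(0,0) (trapezoid, 1 panel, h=2.6000): -26.823680
T(1,0) (trapezoid, 2 panels, h=1.3000): -1.052870
T(2,0) (trapezoid, 4 panels, h=0.6500): 6.086007
T(1,1) = -1.052870 + (-1.052870 − (-26.823680))/3 = 7.537400
T(2,1) = 6.086007 + (6.086007 − (-1.052870))/3 = 8.465633
T(2,2) = 8.465633 + (8.465633 − 7.537400)/15 = 8.527515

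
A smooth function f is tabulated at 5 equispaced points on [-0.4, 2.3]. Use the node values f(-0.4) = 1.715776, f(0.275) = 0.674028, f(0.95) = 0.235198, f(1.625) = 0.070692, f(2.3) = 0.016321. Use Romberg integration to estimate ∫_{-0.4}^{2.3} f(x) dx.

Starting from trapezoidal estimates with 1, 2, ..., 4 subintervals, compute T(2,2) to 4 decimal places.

T(0,0) (trapezoid, 1 panel, h=2.7000): 2.338331
T(1,0) (trapezoid, 2 panels, h=1.3500): 1.486683
T(2,0) (trapezoid, 4 panels, h=0.6750): 1.246027
T(1,1) = 1.486683 + (1.486683 − 2.338331)/3 = 1.202800
T(2,1) = 1.246027 + (1.246027 − 1.486683)/3 = 1.165808
T(2,2) = 1.165808 + (1.165808 − 1.202800)/15 = 1.163342

1.1633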